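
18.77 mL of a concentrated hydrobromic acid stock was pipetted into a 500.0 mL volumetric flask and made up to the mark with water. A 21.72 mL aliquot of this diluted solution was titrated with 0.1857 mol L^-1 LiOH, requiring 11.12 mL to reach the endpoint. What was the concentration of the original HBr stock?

n(LiOH) = 0.1857 x 0.01112 = 0.002065 mol.
n(HBr) in the aliquot = 0.002065 mol.
[diluted HBr] = 0.002065 / 0.02172 = 0.09507 M.
Dilution factor = 500.0/18.77 = 26.64, so [stock] = 0.09507 x 26.64 = 2.53 M.

2.53 M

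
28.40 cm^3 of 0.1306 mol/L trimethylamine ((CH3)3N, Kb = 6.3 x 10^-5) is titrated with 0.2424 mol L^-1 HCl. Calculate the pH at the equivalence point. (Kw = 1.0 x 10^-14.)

n((CH3)3N) = 0.1306 x 0.02840 = 0.003709 mol; V(HCl) at equivalence = 0.003709/0.2424 = 0.01530 L.
At equivalence the base is fully converted to (CH3)3NH+; total volume = 0.04370 L, so [(CH3)3NH+] = 0.003709/0.04370 = 0.08487 M.
Ka((CH3)3NH+) = Kw/Kb = 1.0e-14 / 6.3 x 10^-5 = 1.59e-10.
[H^+] = sqrt(Ka x [(CH3)3NH+]) = sqrt(1.59e-10 x 0.08487) = 3.67e-6 M.
pH = -log(3.67e-6) = 5.44.

5.44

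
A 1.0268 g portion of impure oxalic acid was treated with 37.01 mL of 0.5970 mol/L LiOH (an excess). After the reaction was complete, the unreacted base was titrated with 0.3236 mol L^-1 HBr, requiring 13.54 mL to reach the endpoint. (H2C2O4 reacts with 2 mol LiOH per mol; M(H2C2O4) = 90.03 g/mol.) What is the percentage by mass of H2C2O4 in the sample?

77.7%

Total n(LiOH) added = 0.5970 x 0.03701 = 0.02209 mol.
n(HBr) used = 0.3236 x 0.01354 = 0.004382 mol, which equals the excess n(LiOH).
So n(LiOH) consumed by the sample = 0.02209 - 0.004382 = 0.01771 mol.
n(H2C2O4) = 0.01771 / 2 = 0.008857 mol.
mass H2C2O4 = 0.008857 x 90.03 = 0.7974 g, so %H2C2O4 = 0.7974/1.0268 x 100 = 77.7%.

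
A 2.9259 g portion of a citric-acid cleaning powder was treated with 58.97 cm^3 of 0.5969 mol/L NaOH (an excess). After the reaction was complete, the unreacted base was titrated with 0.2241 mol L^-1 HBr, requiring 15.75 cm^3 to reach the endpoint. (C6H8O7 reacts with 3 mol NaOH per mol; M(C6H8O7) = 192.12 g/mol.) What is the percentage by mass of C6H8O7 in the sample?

69.3%

Total n(NaOH) added = 0.5969 x 0.05897 = 0.03520 mol.
n(HBr) used = 0.2241 x 0.01575 = 0.003530 mol, which equals the excess n(NaOH).
So n(NaOH) consumed by the sample = 0.03520 - 0.003530 = 0.03167 mol.
n(C6H8O7) = 0.03167 / 3 = 0.01056 mol.
mass C6H8O7 = 0.01056 x 192.12 = 2.028 g, so %C6H8O7 = 2.028/2.9259 x 100 = 69.3%.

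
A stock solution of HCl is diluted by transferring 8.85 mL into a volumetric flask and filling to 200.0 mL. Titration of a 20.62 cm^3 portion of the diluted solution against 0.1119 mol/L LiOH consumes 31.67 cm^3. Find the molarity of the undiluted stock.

n(LiOH) = 0.1119 x 0.03167 = 0.003544 mol.
n(HCl) in the aliquot = 0.003544 mol.
[diluted HCl] = 0.003544 / 0.02062 = 0.1719 M.
Dilution factor = 200.0/8.850 = 22.60, so [stock] = 0.1719 x 22.60 = 3.88 M.

3.88 M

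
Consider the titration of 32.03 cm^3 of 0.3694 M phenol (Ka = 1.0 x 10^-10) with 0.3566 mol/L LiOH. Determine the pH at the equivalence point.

11.63

n(C6H5OH) = 0.3694 x 0.03203 = 0.01183 mol; V(LiOH) at equivalence = 0.01183/0.3566 = 0.03318 L.
At equivalence all the acid is converted to C6H5O-; total volume = 0.03203 + 0.03318 = 0.06521 L, so [C6H5O-] = 0.01183/0.06521 = 0.1814 M.
Kb = Kw/Ka = 1.0e-14 / 1.0 x 10^-10 = 0.000100.
[OH^-] = sqrt(Kb x [C6H5O-]) = sqrt(0.000100 x 0.1814) = 0.00426 M.
pOH = 2.37, so pH = 14.00 - 2.37 = 11.63.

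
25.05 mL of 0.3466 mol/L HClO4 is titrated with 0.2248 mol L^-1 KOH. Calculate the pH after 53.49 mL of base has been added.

n(acid) = 0.3466 x 0.02505 = 0.008682 mol; n(KOH) added = 0.2248 x 0.05349 = 0.01202 mol.
Base is in excess by 0.01202 - 0.008682 = 0.003342 mol in a total volume of 0.07854 L.
[OH^-] = 0.003342/0.07854 = 0.04255 M, so pOH = 1.37 and pH = 14.00 - 1.37 = 12.63.

12.63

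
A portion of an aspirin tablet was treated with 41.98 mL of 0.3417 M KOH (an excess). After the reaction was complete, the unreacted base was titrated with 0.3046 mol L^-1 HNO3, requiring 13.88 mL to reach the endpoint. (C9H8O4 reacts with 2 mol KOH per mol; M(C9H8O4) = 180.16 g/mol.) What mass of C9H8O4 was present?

0.911 g

Total n(KOH) added = 0.3417 x 0.04198 = 0.01434 mol.
n(HNO3) used = 0.3046 x 0.01388 = 0.004228 mol, which equals the excess n(KOH).
So n(KOH) consumed by the sample = 0.01434 - 0.004228 = 0.01012 mol.
n(C9H8O4) = 0.01012 / 2 = 0.005058 mol.
mass = 0.005058 mol x 180.16 g/mol = 0.911 g.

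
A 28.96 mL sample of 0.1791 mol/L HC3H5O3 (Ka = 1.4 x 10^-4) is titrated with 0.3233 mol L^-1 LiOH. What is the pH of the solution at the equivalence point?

8.46

n(HC3H5O3) = 0.1791 x 0.02896 = 0.005187 mol; V(LiOH) at equivalence = 0.005187/0.3233 = 0.01604 L.
At equivalence all the acid is converted to C3H5O3-; total volume = 0.02896 + 0.01604 = 0.04500 L, so [C3H5O3-] = 0.005187/0.04500 = 0.1153 M.
Kb = Kw/Ka = 1.0e-14 / 1.4 x 10^-4 = 7.14e-11.
[OH^-] = sqrt(Kb x [C3H5O3-]) = sqrt(7.14e-11 x 0.1153) = 2.87e-6 M.
pOH = 5.54, so pH = 14.00 - 5.54 = 8.46.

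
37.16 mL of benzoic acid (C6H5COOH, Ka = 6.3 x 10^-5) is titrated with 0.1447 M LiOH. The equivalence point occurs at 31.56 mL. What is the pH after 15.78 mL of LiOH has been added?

4.20

15.78 mL is exactly half the equivalence volume (31.56/2), i.e. the half-equivalence point.
There, n(HA) = n(A^-), so pH = pKa = -log(6.3 x 10^-5) = 4.20.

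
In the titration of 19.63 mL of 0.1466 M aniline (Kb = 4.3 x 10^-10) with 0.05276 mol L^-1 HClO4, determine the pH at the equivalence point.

n(C6H5NH2) = 0.1466 x 0.01963 = 0.002878 mol; V(HClO4) at equivalence = 0.002878/0.05276 = 0.05454 L.
At equivalence the base is fully converted to C6H5NH3+; total volume = 0.07417 L, so [C6H5NH3+] = 0.002878/0.07417 = 0.03880 M.
Ka(C6H5NH3+) = Kw/Kb = 1.0e-14 / 4.3 x 10^-10 = 2.33e-5.
[H^+] = sqrt(Ka x [C6H5NH3+]) = sqrt(2.33e-5 x 0.03880) = 0.000950 M.
pH = -log(0.000950) = 3.02.

3.02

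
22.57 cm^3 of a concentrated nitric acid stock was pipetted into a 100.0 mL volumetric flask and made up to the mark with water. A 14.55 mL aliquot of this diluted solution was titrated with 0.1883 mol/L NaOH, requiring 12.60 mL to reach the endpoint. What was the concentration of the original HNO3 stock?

n(NaOH) = 0.1883 x 0.01260 = 0.002373 mol.
n(HNO3) in the aliquot = 0.002373 mol.
[diluted HNO3] = 0.002373 / 0.01455 = 0.1631 M.
Dilution factor = 100.0/22.57 = 4.431, so [stock] = 0.1631 x 4.431 = 0.722 M.

0.722 M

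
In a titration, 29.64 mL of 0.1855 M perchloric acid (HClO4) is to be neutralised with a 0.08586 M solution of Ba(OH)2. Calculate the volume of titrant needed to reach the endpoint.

n(HClO4) = 0.1855 mol/L x 0.02964 L = 0.005498 mol.
The neutralisation is 2 HClO4 : 1 Ba(OH)2, so n(Ba(OH)2) = 0.005498 x 1/2 = 0.002749 mol.
V(Ba(OH)2) = 0.002749 / 0.08586 = 0.03202 L = 32.0 mL.

32.0 mL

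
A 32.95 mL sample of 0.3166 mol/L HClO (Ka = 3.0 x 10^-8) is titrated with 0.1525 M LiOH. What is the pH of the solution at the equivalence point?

n(HClO) = 0.3166 x 0.03295 = 0.01043 mol; V(LiOH) at equivalence = 0.01043/0.1525 = 0.06841 L.
At equivalence all the acid is converted to ClO-; total volume = 0.03295 + 0.06841 = 0.1014 L, so [ClO-] = 0.01043/0.1014 = 0.1029 M.
Kb = Kw/Ka = 1.0e-14 / 3.0 x 10^-8 = 3.33e-7.
[OH^-] = sqrt(Kb x [ClO-]) = sqrt(3.33e-7 x 0.1029) = 0.000185 M.
pOH = 3.73, so pH = 14.00 - 3.73 = 10.27.

10.27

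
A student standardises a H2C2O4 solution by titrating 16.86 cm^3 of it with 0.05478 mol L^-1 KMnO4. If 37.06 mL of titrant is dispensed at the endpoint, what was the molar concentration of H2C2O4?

n(KMnO4) = 0.05478 x 0.03706 = 0.002030 mol.
From the balanced equation, 2 mol KMnO4 reacts with 5 mol H2C2O4, so n(H2C2O4) = 0.002030 x 5/2 = 0.005075 mol.
[H2C2O4] = 0.005075 / 0.01686 L = 0.301 M.

0.301 M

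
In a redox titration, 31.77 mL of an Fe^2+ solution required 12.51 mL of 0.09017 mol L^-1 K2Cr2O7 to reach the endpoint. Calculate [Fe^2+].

n(K2Cr2O7) = 0.09017 x 0.01251 = 0.001128 mol.
From the balanced equation, 1 mol K2Cr2O7 reacts with 6 mol Fe^2+, so n(Fe^2+) = 0.001128 x 6/1 = 0.006768 mol.
[Fe^2+] = 0.006768 / 0.03177 L = 0.213 M.

0.213 M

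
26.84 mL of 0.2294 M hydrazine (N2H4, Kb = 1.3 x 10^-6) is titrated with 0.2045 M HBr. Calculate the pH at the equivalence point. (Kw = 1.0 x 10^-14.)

n(N2H4) = 0.2294 x 0.02684 = 0.006157 mol; V(HBr) at equivalence = 0.006157/0.2045 = 0.03011 L.
At equivalence the base is fully converted to N2H5+; total volume = 0.05695 L, so [N2H5+] = 0.006157/0.05695 = 0.1081 M.
Ka(N2H5+) = Kw/Kb = 1.0e-14 / 1.3 x 10^-6 = 7.69e-9.
[H^+] = sqrt(Ka x [N2H5+]) = sqrt(7.69e-9 x 0.1081) = 2.88e-5 M.
pH = -log(2.88e-5) = 4.54.

4.54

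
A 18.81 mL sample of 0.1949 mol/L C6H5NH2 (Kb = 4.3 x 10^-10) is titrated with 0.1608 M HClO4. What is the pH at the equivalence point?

n(C6H5NH2) = 0.1949 x 0.01881 = 0.003666 mol; V(HClO4) at equivalence = 0.003666/0.1608 = 0.02280 L.
At equivalence the base is fully converted to C6H5NH3+; total volume = 0.04161 L, so [C6H5NH3+] = 0.003666/0.04161 = 0.08811 M.
Ka(C6H5NH3+) = Kw/Kb = 1.0e-14 / 4.3 x 10^-10 = 2.33e-5.
[H^+] = sqrt(Ka x [C6H5NH3+]) = sqrt(2.33e-5 x 0.08811) = 0.00143 M.
pH = -log(0.00143) = 2.84.

2.84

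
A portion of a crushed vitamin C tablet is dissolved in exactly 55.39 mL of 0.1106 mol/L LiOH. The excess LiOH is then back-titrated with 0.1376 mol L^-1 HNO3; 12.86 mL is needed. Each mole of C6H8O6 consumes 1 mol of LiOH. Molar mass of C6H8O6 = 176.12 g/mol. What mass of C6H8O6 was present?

0.767 g

Total n(LiOH) added = 0.1106 x 0.05539 = 0.006126 mol.
n(HNO3) used = 0.1376 x 0.01286 = 0.001770 mol, which equals the excess n(LiOH).
So n(LiOH) consumed by the sample = 0.006126 - 0.001770 = 0.004357 mol.
n(C6H8O6) = 0.004357 / 1 = 0.004357 mol.
mass = 0.004357 mol x 176.12 g/mol = 0.767 g.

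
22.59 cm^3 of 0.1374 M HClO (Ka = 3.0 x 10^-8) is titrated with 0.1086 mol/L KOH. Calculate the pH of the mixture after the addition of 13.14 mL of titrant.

Initial n(HClO) = 0.1374 x 0.02259 = 0.003104 mol.
n(KOH) added = 0.1086 x 0.01314 = 0.001427 mol, converting that many moles of HClO to ClO-.
Remaining n(HClO) = 0.001677 mol; n(ClO-) = 0.001427 mol.
By Henderson-Hasselbalch, pH = pKa + log([A^-]/[HA]) = 7.52 + log(0.001427/0.001677) = 7.52 + (-0.07) = 7.45.

7.45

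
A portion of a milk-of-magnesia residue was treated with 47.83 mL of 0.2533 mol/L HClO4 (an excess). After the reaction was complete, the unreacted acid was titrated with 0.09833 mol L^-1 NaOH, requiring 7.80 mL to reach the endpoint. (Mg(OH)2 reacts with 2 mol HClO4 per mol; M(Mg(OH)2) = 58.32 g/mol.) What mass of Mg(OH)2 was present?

0.331 g

Total n(HClO4) added = 0.2533 x 0.04783 = 0.01212 mol.
n(NaOH) used = 0.09833 x 0.007800 = 0.0007670 mol, which equals the excess n(HClO4).
So n(HClO4) consumed by the sample = 0.01212 - 0.0007670 = 0.01135 mol.
n(Mg(OH)2) = 0.01135 / 2 = 0.005674 mol.
mass = 0.005674 mol x 58.32 g/mol = 0.331 g.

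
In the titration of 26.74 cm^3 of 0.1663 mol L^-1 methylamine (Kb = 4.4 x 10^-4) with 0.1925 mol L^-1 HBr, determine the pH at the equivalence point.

n(CH3NH2) = 0.1663 x 0.02674 = 0.004447 mol; V(HBr) at equivalence = 0.004447/0.1925 = 0.02310 L.
At equivalence the base is fully converted to CH3NH3+; total volume = 0.04984 L, so [CH3NH3+] = 0.004447/0.04984 = 0.08922 M.
Ka(CH3NH3+) = Kw/Kb = 1.0e-14 / 4.4 x 10^-4 = 2.27e-11.
[H^+] = sqrt(Ka x [CH3NH3+]) = sqrt(2.27e-11 x 0.08922) = 1.42e-6 M.
pH = -log(1.42e-6) = 5.85.

5.85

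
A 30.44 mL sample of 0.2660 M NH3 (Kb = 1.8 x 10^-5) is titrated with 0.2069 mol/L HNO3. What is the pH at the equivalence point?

n(NH3) = 0.2660 x 0.03044 = 0.008097 mol; V(HNO3) at equivalence = 0.008097/0.2069 = 0.03914 L.
At equivalence the base is fully converted to NH4+; total volume = 0.06958 L, so [NH4+] = 0.008097/0.06958 = 0.1164 M.
Ka(NH4+) = Kw/Kb = 1.0e-14 / 1.8 x 10^-5 = 5.56e-10.
[H^+] = sqrt(Ka x [NH4+]) = sqrt(5.56e-10 x 0.1164) = 8.04e-6 M.
pH = -log(8.04e-6) = 5.09.

5.09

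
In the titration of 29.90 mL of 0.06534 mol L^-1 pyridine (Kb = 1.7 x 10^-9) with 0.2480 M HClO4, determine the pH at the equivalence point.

n(C5H5N) = 0.06534 x 0.02990 = 0.001954 mol; V(HClO4) at equivalence = 0.001954/0.2480 = 0.007878 L.
At equivalence the base is fully converted to C5H5NH+; total volume = 0.03778 L, so [C5H5NH+] = 0.001954/0.03778 = 0.05171 M.
Ka(C5H5NH+) = Kw/Kb = 1.0e-14 / 1.7 x 10^-9 = 5.88e-6.
[H^+] = sqrt(Ka x [C5H5NH+]) = sqrt(5.88e-6 x 0.05171) = 0.000552 M.
pH = -log(0.000552) = 3.26.

3.26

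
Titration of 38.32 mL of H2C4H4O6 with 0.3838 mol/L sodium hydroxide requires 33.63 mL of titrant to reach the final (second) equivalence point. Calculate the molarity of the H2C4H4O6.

0.168 M

n(NaOH) = 0.3838 x 0.03363 = 0.01291 mol.
At the final (second) equivalence point, 2 mol OH^- react per mol H2C4H4O6, so n(H2C4H4O6) = 0.01291 / 2 = 0.006454 mol.
[H2C4H4O6] = 0.006454 / 0.03832 L = 0.168 M.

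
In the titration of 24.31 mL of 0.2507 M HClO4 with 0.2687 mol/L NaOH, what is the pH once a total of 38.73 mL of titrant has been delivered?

n(acid) = 0.2507 x 0.02431 = 0.006095 mol; n(NaOH) added = 0.2687 x 0.03873 = 0.01041 mol.
Base is in excess by 0.01041 - 0.006095 = 0.004312 mol in a total volume of 0.06304 L.
[OH^-] = 0.004312/0.06304 = 0.06840 M, so pOH = 1.16 and pH = 14.00 - 1.16 = 12.84.

12.84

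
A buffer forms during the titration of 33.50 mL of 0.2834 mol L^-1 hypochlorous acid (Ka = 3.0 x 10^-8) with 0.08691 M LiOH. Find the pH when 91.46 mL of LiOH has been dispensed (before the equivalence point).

Initial n(HClO) = 0.2834 x 0.03350 = 0.009494 mol.
n(LiOH) added = 0.08691 x 0.09146 = 0.007949 mol, converting that many moles of HClO to ClO-.
Remaining n(HClO) = 0.001545 mol; n(ClO-) = 0.007949 mol.
By Henderson-Hasselbalch, pH = pKa + log([A^-]/[HA]) = 7.52 + log(0.007949/0.001545) = 7.52 + (+0.71) = 8.23.

8.23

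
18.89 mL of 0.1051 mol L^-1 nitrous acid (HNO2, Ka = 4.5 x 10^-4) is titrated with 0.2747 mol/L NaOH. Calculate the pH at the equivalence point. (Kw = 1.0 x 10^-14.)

n(HNO2) = 0.1051 x 0.01889 = 0.001985 mol; V(NaOH) at equivalence = 0.001985/0.2747 = 0.007227 L.
At equivalence all the acid is converted to NO2-; total volume = 0.01889 + 0.007227 = 0.02612 L, so [NO2-] = 0.001985/0.02612 = 0.07602 M.
Kb = Kw/Ka = 1.0e-14 / 4.5 x 10^-4 = 2.22e-11.
[OH^-] = sqrt(Kb x [NO2-]) = sqrt(2.22e-11 x 0.07602) = 1.30e-6 M.
pOH = 5.89, so pH = 14.00 - 5.89 = 8.11.

8.11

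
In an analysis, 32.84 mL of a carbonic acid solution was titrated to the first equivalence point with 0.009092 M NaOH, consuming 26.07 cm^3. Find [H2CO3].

n(NaOH) = 0.009092 x 0.02607 = 0.0002370 mol.
At the first equivalence point, 1 mol OH^- react per mol H2CO3, so n(H2CO3) = 0.0002370 / 1 = 0.0002370 mol.
[H2CO3] = 0.0002370 / 0.03284 L = 0.00722 M.

0.00722 M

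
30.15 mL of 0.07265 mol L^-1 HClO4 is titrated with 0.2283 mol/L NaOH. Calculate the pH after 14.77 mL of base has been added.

12.42

n(acid) = 0.07265 x 0.03015 = 0.002190 mol; n(NaOH) added = 0.2283 x 0.01477 = 0.003372 mol.
Base is in excess by 0.003372 - 0.002190 = 0.001182 mol in a total volume of 0.04492 L.
[OH^-] = 0.001182/0.04492 = 0.02630 M, so pOH = 1.58 and pH = 14.00 - 1.58 = 12.42.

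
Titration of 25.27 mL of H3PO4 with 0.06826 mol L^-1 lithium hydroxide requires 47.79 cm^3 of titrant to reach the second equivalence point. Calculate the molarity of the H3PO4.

n(LiOH) = 0.06826 x 0.04779 = 0.003262 mol.
At the second equivalence point, 2 mol OH^- react per mol H3PO4, so n(H3PO4) = 0.003262 / 2 = 0.001631 mol.
[H3PO4] = 0.001631 / 0.02527 L = 0.0645 M.

0.0645 M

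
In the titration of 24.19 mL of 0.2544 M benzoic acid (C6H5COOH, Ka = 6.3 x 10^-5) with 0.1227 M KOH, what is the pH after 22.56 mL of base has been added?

4.11

Initial n(C6H5COOH) = 0.2544 x 0.02419 = 0.006154 mol.
n(KOH) added = 0.1227 x 0.02256 = 0.002768 mol, converting that many moles of C6H5COOH to C6H5COO-.
Remaining n(C6H5COOH) = 0.003386 mol; n(C6H5COO-) = 0.002768 mol.
By Henderson-Hasselbalch, pH = pKa + log([A^-]/[HA]) = 4.20 + log(0.002768/0.003386) = 4.20 + (-0.09) = 4.11.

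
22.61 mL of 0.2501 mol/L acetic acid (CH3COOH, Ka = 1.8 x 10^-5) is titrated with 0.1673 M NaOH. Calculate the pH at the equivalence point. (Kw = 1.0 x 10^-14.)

8.87

n(CH3COOH) = 0.2501 x 0.02261 = 0.005655 mol; V(NaOH) at equivalence = 0.005655/0.1673 = 0.03380 L.
At equivalence all the acid is converted to CH3COO-; total volume = 0.02261 + 0.03380 = 0.05641 L, so [CH3COO-] = 0.005655/0.05641 = 0.1002 M.
Kb = Kw/Ka = 1.0e-14 / 1.8 x 10^-5 = 5.56e-10.
[OH^-] = sqrt(Kb x [CH3COO-]) = sqrt(5.56e-10 x 0.1002) = 7.46e-6 M.
pOH = 5.13, so pH = 14.00 - 5.13 = 8.87.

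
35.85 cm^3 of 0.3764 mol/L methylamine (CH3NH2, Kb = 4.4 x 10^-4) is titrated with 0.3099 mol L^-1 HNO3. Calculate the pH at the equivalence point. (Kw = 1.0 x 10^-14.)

5.71

n(CH3NH2) = 0.3764 x 0.03585 = 0.01349 mol; V(HNO3) at equivalence = 0.01349/0.3099 = 0.04354 L.
At equivalence the base is fully converted to CH3NH3+; total volume = 0.07939 L, so [CH3NH3+] = 0.01349/0.07939 = 0.1700 M.
Ka(CH3NH3+) = Kw/Kb = 1.0e-14 / 4.4 x 10^-4 = 2.27e-11.
[H^+] = sqrt(Ka x [CH3NH3+]) = sqrt(2.27e-11 x 0.1700) = 1.97e-6 M.
pH = -log(1.97e-6) = 5.71.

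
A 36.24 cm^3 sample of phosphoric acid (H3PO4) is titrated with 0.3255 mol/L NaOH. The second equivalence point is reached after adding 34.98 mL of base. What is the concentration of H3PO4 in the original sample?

0.157 M

n(NaOH) = 0.3255 x 0.03498 = 0.01139 mol.
At the second equivalence point, 2 mol OH^- react per mol H3PO4, so n(H3PO4) = 0.01139 / 2 = 0.005693 mol.
[H3PO4] = 0.005693 / 0.03624 L = 0.157 M.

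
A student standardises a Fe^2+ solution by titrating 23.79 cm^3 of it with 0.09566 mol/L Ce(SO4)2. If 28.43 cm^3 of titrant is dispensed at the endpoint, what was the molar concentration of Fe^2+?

n(Ce(SO4)2) = 0.09566 x 0.02843 = 0.002720 mol.
From the balanced equation, 1 mol Ce(SO4)2 reacts with 1 mol Fe^2+, so n(Fe^2+) = 0.002720 x 1/1 = 0.002720 mol.
[Fe^2+] = 0.002720 / 0.02379 L = 0.114 M.

0.114 M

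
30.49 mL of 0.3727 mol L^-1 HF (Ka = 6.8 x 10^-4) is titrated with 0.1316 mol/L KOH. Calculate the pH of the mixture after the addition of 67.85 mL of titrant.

3.73

Initial n(HF) = 0.3727 x 0.03049 = 0.01136 mol.
n(KOH) added = 0.1316 x 0.06785 = 0.008929 mol, converting that many moles of HF to F-.
Remaining n(HF) = 0.002435 mol; n(F-) = 0.008929 mol.
By Henderson-Hasselbalch, pH = pKa + log([A^-]/[HA]) = 3.17 + log(0.008929/0.002435) = 3.17 + (+0.56) = 3.73.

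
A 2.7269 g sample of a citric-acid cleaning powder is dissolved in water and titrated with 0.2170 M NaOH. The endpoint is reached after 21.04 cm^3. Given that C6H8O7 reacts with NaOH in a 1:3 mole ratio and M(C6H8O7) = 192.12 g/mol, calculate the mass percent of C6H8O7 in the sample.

10.7%

n(NaOH) = 0.2170 x 0.02104 = 0.004566 mol.
n(C6H8O7) = 0.004566 / 3 = 0.001522 mol.
mass of C6H8O7 = 0.001522 x 192.12 = 0.2924 g.
% purity = 0.2924 / 2.7269 x 100 = 10.7%.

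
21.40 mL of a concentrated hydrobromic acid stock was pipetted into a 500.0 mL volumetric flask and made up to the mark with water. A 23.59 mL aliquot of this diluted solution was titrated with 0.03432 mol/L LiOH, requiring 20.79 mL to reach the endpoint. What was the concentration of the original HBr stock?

0.707 M

n(LiOH) = 0.03432 x 0.02079 = 0.0007135 mol.
n(HBr) in the aliquot = 0.0007135 mol.
[diluted HBr] = 0.0007135 / 0.02359 = 0.03025 M.
Dilution factor = 500.0/21.40 = 23.36, so [stock] = 0.03025 x 23.36 = 0.707 M.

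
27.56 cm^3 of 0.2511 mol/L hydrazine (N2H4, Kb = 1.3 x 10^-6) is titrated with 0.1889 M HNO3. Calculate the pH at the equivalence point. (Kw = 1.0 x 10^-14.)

4.54

n(N2H4) = 0.2511 x 0.02756 = 0.006920 mol; V(HNO3) at equivalence = 0.006920/0.1889 = 0.03663 L.
At equivalence the base is fully converted to N2H5+; total volume = 0.06419 L, so [N2H5+] = 0.006920/0.06419 = 0.1078 M.
Ka(N2H5+) = Kw/Kb = 1.0e-14 / 1.3 x 10^-6 = 7.69e-9.
[H^+] = sqrt(Ka x [N2H5+]) = sqrt(7.69e-9 x 0.1078) = 2.88e-5 M.
pH = -log(2.88e-5) = 4.54.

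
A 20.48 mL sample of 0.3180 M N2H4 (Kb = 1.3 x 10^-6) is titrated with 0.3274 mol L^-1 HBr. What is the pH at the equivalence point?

n(N2H4) = 0.3180 x 0.02048 = 0.006513 mol; V(HBr) at equivalence = 0.006513/0.3274 = 0.01989 L.
At equivalence the base is fully converted to N2H5+; total volume = 0.04037 L, so [N2H5+] = 0.006513/0.04037 = 0.1613 M.
Ka(N2H5+) = Kw/Kb = 1.0e-14 / 1.3 x 10^-6 = 7.69e-9.
[H^+] = sqrt(Ka x [N2H5+]) = sqrt(7.69e-9 x 0.1613) = 3.52e-5 M.
pH = -log(3.52e-5) = 4.45.

4.45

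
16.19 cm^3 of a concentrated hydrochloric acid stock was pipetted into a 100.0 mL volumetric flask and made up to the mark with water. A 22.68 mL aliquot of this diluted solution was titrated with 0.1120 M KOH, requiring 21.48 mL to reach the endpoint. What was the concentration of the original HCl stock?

0.655 M

n(KOH) = 0.1120 x 0.02148 = 0.002406 mol.
n(HCl) in the aliquot = 0.002406 mol.
[diluted HCl] = 0.002406 / 0.02268 = 0.1061 M.
Dilution factor = 100.0/16.19 = 6.177, so [stock] = 0.1061 x 6.177 = 0.655 M.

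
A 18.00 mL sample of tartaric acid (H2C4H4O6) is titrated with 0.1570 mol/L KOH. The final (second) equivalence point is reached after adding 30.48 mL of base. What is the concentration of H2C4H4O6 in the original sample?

n(KOH) = 0.1570 x 0.03048 = 0.004785 mol.
At the final (second) equivalence point, 2 mol OH^- react per mol H2C4H4O6, so n(H2C4H4O6) = 0.004785 / 2 = 0.002393 mol.
[H2C4H4O6] = 0.002393 / 0.01800 L = 0.133 M.

0.133 M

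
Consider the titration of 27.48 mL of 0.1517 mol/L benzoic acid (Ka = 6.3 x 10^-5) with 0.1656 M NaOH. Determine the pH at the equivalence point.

8.55

n(C6H5COOH) = 0.1517 x 0.02748 = 0.004169 mol; V(NaOH) at equivalence = 0.004169/0.1656 = 0.02517 L.
At equivalence all the acid is converted to C6H5COO-; total volume = 0.02748 + 0.02517 = 0.05265 L, so [C6H5COO-] = 0.004169/0.05265 = 0.07917 M.
Kb = Kw/Ka = 1.0e-14 / 6.3 x 10^-5 = 1.59e-10.
[OH^-] = sqrt(Kb x [C6H5COO-]) = sqrt(1.59e-10 x 0.07917) = 3.55e-6 M.
pOH = 5.45, so pH = 14.00 - 5.45 = 8.55.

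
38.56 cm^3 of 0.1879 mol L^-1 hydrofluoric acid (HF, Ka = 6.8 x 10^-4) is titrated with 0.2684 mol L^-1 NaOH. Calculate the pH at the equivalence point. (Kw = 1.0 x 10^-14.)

8.11

n(HF) = 0.1879 x 0.03856 = 0.007245 mol; V(NaOH) at equivalence = 0.007245/0.2684 = 0.02699 L.
At equivalence all the acid is converted to F-; total volume = 0.03856 + 0.02699 = 0.06555 L, so [F-] = 0.007245/0.06555 = 0.1105 M.
Kb = Kw/Ka = 1.0e-14 / 6.8 x 10^-4 = 1.47e-11.
[OH^-] = sqrt(Kb x [F-]) = sqrt(1.47e-11 x 0.1105) = 1.27e-6 M.
pOH = 5.89, so pH = 14.00 - 5.89 = 8.11.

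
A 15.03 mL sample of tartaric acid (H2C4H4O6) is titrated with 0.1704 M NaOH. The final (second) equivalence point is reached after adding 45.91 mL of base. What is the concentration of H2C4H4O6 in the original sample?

0.260 M

n(NaOH) = 0.1704 x 0.04591 = 0.007823 mol.
At the final (second) equivalence point, 2 mol OH^- react per mol H2C4H4O6, so n(H2C4H4O6) = 0.007823 / 2 = 0.003912 mol.
[H2C4H4O6] = 0.003912 / 0.01503 L = 0.260 M.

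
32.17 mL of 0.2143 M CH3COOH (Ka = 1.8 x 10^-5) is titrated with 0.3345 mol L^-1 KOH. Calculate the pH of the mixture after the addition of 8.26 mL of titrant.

4.57

Initial n(CH3COOH) = 0.2143 x 0.03217 = 0.006894 mol.
n(KOH) added = 0.3345 x 0.008260 = 0.002763 mol, converting that many moles of CH3COOH to CH3COO-.
Remaining n(CH3COOH) = 0.004131 mol; n(CH3COO-) = 0.002763 mol.
By Henderson-Hasselbalch, pH = pKa + log([A^-]/[HA]) = 4.74 + log(0.002763/0.004131) = 4.74 + (-0.17) = 4.57.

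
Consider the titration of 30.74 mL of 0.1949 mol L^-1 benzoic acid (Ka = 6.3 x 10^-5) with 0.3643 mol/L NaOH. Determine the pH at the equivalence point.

8.65

n(C6H5COOH) = 0.1949 x 0.03074 = 0.005991 mol; V(NaOH) at equivalence = 0.005991/0.3643 = 0.01645 L.
At equivalence all the acid is converted to C6H5COO-; total volume = 0.03074 + 0.01645 = 0.04719 L, so [C6H5COO-] = 0.005991/0.04719 = 0.1270 M.
Kb = Kw/Ka = 1.0e-14 / 6.3 x 10^-5 = 1.59e-10.
[OH^-] = sqrt(Kb x [C6H5COO-]) = sqrt(1.59e-10 x 0.1270) = 4.49e-6 M.
pOH = 5.35, so pH = 14.00 - 5.35 = 8.65.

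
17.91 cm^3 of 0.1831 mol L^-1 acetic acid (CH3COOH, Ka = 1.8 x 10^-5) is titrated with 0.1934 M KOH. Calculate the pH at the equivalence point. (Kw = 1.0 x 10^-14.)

n(CH3COOH) = 0.1831 x 0.01791 = 0.003279 mol; V(KOH) at equivalence = 0.003279/0.1934 = 0.01696 L.
At equivalence all the acid is converted to CH3COO-; total volume = 0.01791 + 0.01696 = 0.03487 L, so [CH3COO-] = 0.003279/0.03487 = 0.09405 M.
Kb = Kw/Ka = 1.0e-14 / 1.8 x 10^-5 = 5.56e-10.
[OH^-] = sqrt(Kb x [CH3COO-]) = sqrt(5.56e-10 x 0.09405) = 7.23e-6 M.
pOH = 5.14, so pH = 14.00 - 5.14 = 8.86.

8.86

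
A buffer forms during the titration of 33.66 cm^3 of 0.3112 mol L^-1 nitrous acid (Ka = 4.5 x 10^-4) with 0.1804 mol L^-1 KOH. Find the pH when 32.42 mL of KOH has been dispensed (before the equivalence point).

Initial n(HNO2) = 0.3112 x 0.03366 = 0.01047 mol.
n(KOH) added = 0.1804 x 0.03242 = 0.005849 mol, converting that many moles of HNO2 to NO2-.
Remaining n(HNO2) = 0.004626 mol; n(NO2-) = 0.005849 mol.
By Henderson-Hasselbalch, pH = pKa + log([A^-]/[HA]) = 3.35 + log(0.005849/0.004626) = 3.35 + (+0.10) = 3.45.

3.45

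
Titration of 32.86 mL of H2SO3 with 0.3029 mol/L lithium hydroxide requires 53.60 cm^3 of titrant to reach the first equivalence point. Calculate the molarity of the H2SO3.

0.494 M

n(LiOH) = 0.3029 x 0.05360 = 0.01624 mol.
At the first equivalence point, 1 mol OH^- react per mol H2SO3, so n(H2SO3) = 0.01624 / 1 = 0.01624 mol.
[H2SO3] = 0.01624 / 0.03286 L = 0.494 M.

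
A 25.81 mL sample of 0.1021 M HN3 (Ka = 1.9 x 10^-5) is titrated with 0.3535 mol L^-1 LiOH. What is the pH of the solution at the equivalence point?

8.81

n(HN3) = 0.1021 x 0.02581 = 0.002635 mol; V(LiOH) at equivalence = 0.002635/0.3535 = 0.007455 L.
At equivalence all the acid is converted to N3-; total volume = 0.02581 + 0.007455 = 0.03326 L, so [N3-] = 0.002635/0.03326 = 0.07922 M.
Kb = Kw/Ka = 1.0e-14 / 1.9 x 10^-5 = 5.26e-10.
[OH^-] = sqrt(Kb x [N3-]) = sqrt(5.26e-10 x 0.07922) = 6.46e-6 M.
pOH = 5.19, so pH = 14.00 - 5.19 = 8.81.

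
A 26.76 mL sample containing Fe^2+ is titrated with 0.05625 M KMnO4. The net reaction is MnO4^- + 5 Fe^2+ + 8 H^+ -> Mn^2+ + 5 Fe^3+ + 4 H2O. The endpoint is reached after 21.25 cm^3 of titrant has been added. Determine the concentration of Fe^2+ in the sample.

0.223 M

n(KMnO4) = 0.05625 x 0.02125 = 0.001195 mol.
From the balanced equation, 1 mol KMnO4 reacts with 5 mol Fe^2+, so n(Fe^2+) = 0.001195 x 5/1 = 0.005977 mol.
[Fe^2+] = 0.005977 / 0.02676 L = 0.223 M.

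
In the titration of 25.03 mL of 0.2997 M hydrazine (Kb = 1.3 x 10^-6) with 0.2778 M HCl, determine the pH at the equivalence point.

n(N2H4) = 0.2997 x 0.02503 = 0.007501 mol; V(HCl) at equivalence = 0.007501/0.2778 = 0.02700 L.
At equivalence the base is fully converted to N2H5+; total volume = 0.05203 L, so [N2H5+] = 0.007501/0.05203 = 0.1442 M.
Ka(N2H5+) = Kw/Kb = 1.0e-14 / 1.3 x 10^-6 = 7.69e-9.
[H^+] = sqrt(Ka x [N2H5+]) = sqrt(7.69e-9 x 0.1442) = 3.33e-5 M.
pH = -log(3.33e-5) = 4.48.

4.48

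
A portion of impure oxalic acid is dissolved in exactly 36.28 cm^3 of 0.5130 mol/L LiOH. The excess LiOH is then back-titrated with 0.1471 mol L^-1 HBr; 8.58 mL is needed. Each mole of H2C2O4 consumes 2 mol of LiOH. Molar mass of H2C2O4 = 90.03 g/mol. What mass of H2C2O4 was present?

Total n(LiOH) added = 0.5130 x 0.03628 = 0.01861 mol.
n(HBr) used = 0.1471 x 0.008580 = 0.001262 mol, which equals the excess n(LiOH).
So n(LiOH) consumed by the sample = 0.01861 - 0.001262 = 0.01735 mol.
n(H2C2O4) = 0.01735 / 2 = 0.008675 mol.
mass = 0.008675 mol x 90.03 g/mol = 0.781 g.

0.781 g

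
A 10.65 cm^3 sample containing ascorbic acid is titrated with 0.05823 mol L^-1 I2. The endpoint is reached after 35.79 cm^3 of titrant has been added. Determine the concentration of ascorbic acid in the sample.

n(I2) = 0.05823 x 0.03579 = 0.002084 mol.
From the balanced equation, 1 mol I2 reacts with 1 mol ascorbic acid, so n(ascorbic acid) = 0.002084 x 1/1 = 0.002084 mol.
[ascorbic acid] = 0.002084 / 0.01065 L = 0.196 M.

0.196 M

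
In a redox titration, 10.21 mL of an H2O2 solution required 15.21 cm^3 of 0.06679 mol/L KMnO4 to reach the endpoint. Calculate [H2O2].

n(KMnO4) = 0.06679 x 0.01521 = 0.001016 mol.
From the balanced equation, 2 mol KMnO4 reacts with 5 mol H2O2, so n(H2O2) = 0.001016 x 5/2 = 0.002540 mol.
[H2O2] = 0.002540 / 0.01021 L = 0.249 M.

0.249 M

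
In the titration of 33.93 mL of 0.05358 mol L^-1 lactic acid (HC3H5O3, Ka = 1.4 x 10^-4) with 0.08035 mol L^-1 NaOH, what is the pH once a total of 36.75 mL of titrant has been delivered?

n(acid) = 0.05358 x 0.03393 = 0.001818 mol; n(NaOH) added = 0.08035 x 0.03675 = 0.002953 mol.
Base is in excess by 0.002953 - 0.001818 = 0.001135 mol in a total volume of 0.07068 L.
[OH^-] = 0.001135/0.07068 = 0.01606 M, so pOH = 1.79 and pH = 14.00 - 1.79 = 12.21.

12.21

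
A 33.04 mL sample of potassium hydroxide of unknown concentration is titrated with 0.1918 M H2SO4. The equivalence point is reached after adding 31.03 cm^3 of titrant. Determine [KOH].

0.360 M

n(H2SO4) delivered = 0.1918 x 0.03103 = 0.005952 mol.
The reaction is 2 KOH + 1 H2SO4, so n(KOH) = 0.005952 x 2/1 = 0.01190 mol.
[KOH] = 0.01190 mol / 0.03304 L = 0.360 M.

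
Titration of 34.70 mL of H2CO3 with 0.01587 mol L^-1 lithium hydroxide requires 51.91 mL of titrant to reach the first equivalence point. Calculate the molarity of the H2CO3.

0.0237 M

n(LiOH) = 0.01587 x 0.05191 = 0.0008238 mol.
At the first equivalence point, 1 mol OH^- react per mol H2CO3, so n(H2CO3) = 0.0008238 / 1 = 0.0008238 mol.
[H2CO3] = 0.0008238 / 0.03470 L = 0.0237 M.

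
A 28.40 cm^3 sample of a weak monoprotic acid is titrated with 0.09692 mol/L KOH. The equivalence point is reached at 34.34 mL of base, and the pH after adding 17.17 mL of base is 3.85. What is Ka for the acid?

17.17 mL is half of the equivalence volume, so this is the half-equivalence point where [HA] = [A^-].
At half-equivalence pH = pKa, so pKa = 3.85.
Ka = 10^(-3.85) = 1.4 x 10^-4.

1.4 x 10^-4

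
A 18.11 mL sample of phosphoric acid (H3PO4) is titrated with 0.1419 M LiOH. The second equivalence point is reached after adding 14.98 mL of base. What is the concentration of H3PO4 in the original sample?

n(LiOH) = 0.1419 x 0.01498 = 0.002126 mol.
At the second equivalence point, 2 mol OH^- react per mol H3PO4, so n(H3PO4) = 0.002126 / 2 = 0.001063 mol.
[H3PO4] = 0.001063 / 0.01811 L = 0.0587 M.

0.0587 M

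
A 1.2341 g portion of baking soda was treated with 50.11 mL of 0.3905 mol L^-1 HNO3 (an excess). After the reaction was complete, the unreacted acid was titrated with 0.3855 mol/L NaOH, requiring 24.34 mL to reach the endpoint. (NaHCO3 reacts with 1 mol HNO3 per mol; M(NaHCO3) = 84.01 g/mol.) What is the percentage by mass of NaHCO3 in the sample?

69.3%

Total n(HNO3) added = 0.3905 x 0.05011 = 0.01957 mol.
n(NaOH) used = 0.3855 x 0.02434 = 0.009383 mol, which equals the excess n(HNO3).
So n(HNO3) consumed by the sample = 0.01957 - 0.009383 = 0.01018 mol.
n(NaHCO3) = 0.01018 / 1 = 0.01018 mol.
mass NaHCO3 = 0.01018 x 84.01 = 0.8556 g, so %NaHCO3 = 0.8556/1.2341 x 100 = 69.3%.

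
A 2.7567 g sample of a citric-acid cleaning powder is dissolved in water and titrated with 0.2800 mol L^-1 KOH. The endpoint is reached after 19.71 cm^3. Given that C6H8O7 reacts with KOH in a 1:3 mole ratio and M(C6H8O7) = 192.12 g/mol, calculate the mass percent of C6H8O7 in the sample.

n(KOH) = 0.2800 x 0.01971 = 0.005519 mol.
n(C6H8O7) = 0.005519 / 3 = 0.001840 mol.
mass of C6H8O7 = 0.001840 x 192.12 = 0.3534 g.
% purity = 0.3534 / 2.7567 x 100 = 12.8%.

12.8%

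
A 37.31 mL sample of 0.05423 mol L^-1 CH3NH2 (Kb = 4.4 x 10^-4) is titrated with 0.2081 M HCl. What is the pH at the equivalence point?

n(CH3NH2) = 0.05423 x 0.03731 = 0.002023 mol; V(HCl) at equivalence = 0.002023/0.2081 = 0.009723 L.
At equivalence the base is fully converted to CH3NH3+; total volume = 0.04703 L, so [CH3NH3+] = 0.002023/0.04703 = 0.04302 M.
Ka(CH3NH3+) = Kw/Kb = 1.0e-14 / 4.4 x 10^-4 = 2.27e-11.
[H^+] = sqrt(Ka x [CH3NH3+]) = sqrt(2.27e-11 x 0.04302) = 9.89e-7 M.
pH = -log(9.89e-7) = 6.00.

6.00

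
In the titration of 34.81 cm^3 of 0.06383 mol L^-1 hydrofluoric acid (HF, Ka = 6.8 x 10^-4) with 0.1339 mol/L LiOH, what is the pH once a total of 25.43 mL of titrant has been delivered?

12.29

n(acid) = 0.06383 x 0.03481 = 0.002222 mol; n(LiOH) added = 0.1339 x 0.02543 = 0.003405 mol.
Base is in excess by 0.003405 - 0.002222 = 0.001183 mol in a total volume of 0.06024 L.
[OH^-] = 0.001183/0.06024 = 0.01964 M, so pOH = 1.71 and pH = 14.00 - 1.71 = 12.29.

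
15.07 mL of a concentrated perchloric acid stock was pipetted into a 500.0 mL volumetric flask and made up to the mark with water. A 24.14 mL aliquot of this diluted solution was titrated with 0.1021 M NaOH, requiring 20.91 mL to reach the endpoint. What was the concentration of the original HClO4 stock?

n(NaOH) = 0.1021 x 0.02091 = 0.002135 mol.
n(HClO4) in the aliquot = 0.002135 mol.
[diluted HClO4] = 0.002135 / 0.02414 = 0.08844 M.
Dilution factor = 500.0/15.07 = 33.18, so [stock] = 0.08844 x 33.18 = 2.93 M.

2.93 M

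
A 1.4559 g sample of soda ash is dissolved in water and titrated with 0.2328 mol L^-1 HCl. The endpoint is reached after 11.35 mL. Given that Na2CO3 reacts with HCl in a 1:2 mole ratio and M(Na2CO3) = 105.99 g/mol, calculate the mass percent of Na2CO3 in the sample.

9.62%

n(HCl) = 0.2328 x 0.01135 = 0.002642 mol.
n(Na2CO3) = 0.002642 / 2 = 0.001321 mol.
mass of Na2CO3 = 0.001321 x 105.99 = 0.1400 g.
% purity = 0.1400 / 1.4559 x 100 = 9.62%.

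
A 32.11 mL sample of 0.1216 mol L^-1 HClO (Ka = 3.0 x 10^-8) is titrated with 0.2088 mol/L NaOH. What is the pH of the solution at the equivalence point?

10.20

n(HClO) = 0.1216 x 0.03211 = 0.003905 mol; V(NaOH) at equivalence = 0.003905/0.2088 = 0.01870 L.
At equivalence all the acid is converted to ClO-; total volume = 0.03211 + 0.01870 = 0.05081 L, so [ClO-] = 0.003905/0.05081 = 0.07685 M.
Kb = Kw/Ka = 1.0e-14 / 3.0 x 10^-8 = 3.33e-7.
[OH^-] = sqrt(Kb x [ClO-]) = sqrt(3.33e-7 x 0.07685) = 0.000160 M.
pOH = 3.80, so pH = 14.00 - 3.80 = 10.20.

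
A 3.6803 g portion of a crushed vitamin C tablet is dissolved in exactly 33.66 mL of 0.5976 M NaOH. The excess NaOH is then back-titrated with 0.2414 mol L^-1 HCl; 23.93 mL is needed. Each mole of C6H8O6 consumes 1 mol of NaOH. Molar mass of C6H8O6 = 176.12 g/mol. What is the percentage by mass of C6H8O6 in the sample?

68.6%

Total n(NaOH) added = 0.5976 x 0.03366 = 0.02012 mol.
n(HCl) used = 0.2414 x 0.02393 = 0.005777 mol, which equals the excess n(NaOH).
So n(NaOH) consumed by the sample = 0.02012 - 0.005777 = 0.01434 mol.
n(C6H8O6) = 0.01434 / 1 = 0.01434 mol.
mass C6H8O6 = 0.01434 x 176.12 = 2.525 g, so %C6H8O6 = 2.525/3.6803 x 100 = 68.6%.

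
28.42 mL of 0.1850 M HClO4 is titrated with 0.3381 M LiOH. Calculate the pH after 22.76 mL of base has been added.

n(acid) = 0.1850 x 0.02842 = 0.005258 mol; n(LiOH) added = 0.3381 x 0.02276 = 0.007695 mol.
Base is in excess by 0.007695 - 0.005258 = 0.002437 mol in a total volume of 0.05118 L.
[OH^-] = 0.002437/0.05118 = 0.04763 M, so pOH = 1.32 and pH = 14.00 - 1.32 = 12.68.

12.68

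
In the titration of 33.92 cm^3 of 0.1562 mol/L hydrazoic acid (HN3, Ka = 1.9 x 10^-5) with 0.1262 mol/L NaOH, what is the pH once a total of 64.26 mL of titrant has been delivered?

n(acid) = 0.1562 x 0.03392 = 0.005298 mol; n(NaOH) added = 0.1262 x 0.06426 = 0.008110 mol.
Base is in excess by 0.008110 - 0.005298 = 0.002811 mol in a total volume of 0.09818 L.
[OH^-] = 0.002811/0.09818 = 0.02863 M, so pOH = 1.54 and pH = 14.00 - 1.54 = 12.46.

12.46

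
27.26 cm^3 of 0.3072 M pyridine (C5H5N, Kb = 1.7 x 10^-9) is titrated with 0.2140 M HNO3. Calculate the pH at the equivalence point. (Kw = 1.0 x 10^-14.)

3.06

n(C5H5N) = 0.3072 x 0.02726 = 0.008374 mol; V(HNO3) at equivalence = 0.008374/0.2140 = 0.03913 L.
At equivalence the base is fully converted to C5H5NH+; total volume = 0.06639 L, so [C5H5NH+] = 0.008374/0.06639 = 0.1261 M.
Ka(C5H5NH+) = Kw/Kb = 1.0e-14 / 1.7 x 10^-9 = 5.88e-6.
[H^+] = sqrt(Ka x [C5H5NH+]) = sqrt(5.88e-6 x 0.1261) = 0.000861 M.
pH = -log(0.000861) = 3.06.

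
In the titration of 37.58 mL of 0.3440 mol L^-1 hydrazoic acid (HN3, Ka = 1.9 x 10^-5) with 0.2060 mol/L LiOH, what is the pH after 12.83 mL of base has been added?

4.13

Initial n(HN3) = 0.3440 x 0.03758 = 0.01293 mol.
n(LiOH) added = 0.2060 x 0.01283 = 0.002643 mol, converting that many moles of HN3 to N3-.
Remaining n(HN3) = 0.01028 mol; n(N3-) = 0.002643 mol.
By Henderson-Hasselbalch, pH = pKa + log([A^-]/[HA]) = 4.72 + log(0.002643/0.01028) = 4.72 + (-0.59) = 4.13.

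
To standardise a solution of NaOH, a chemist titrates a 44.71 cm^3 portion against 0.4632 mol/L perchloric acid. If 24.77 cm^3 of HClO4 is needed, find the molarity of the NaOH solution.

n(HClO4) delivered = 0.4632 x 0.02477 = 0.01147 mol.
For a 1:1 reaction, n(NaOH) = 0.01147 mol.
[NaOH] = 0.01147 mol / 0.04471 L = 0.257 M.

0.257 M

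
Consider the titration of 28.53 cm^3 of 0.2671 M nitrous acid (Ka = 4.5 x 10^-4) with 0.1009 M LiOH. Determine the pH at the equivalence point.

8.11

n(HNO2) = 0.2671 x 0.02853 = 0.007620 mol; V(LiOH) at equivalence = 0.007620/0.1009 = 0.07552 L.
At equivalence all the acid is converted to NO2-; total volume = 0.02853 + 0.07552 = 0.1041 L, so [NO2-] = 0.007620/0.1041 = 0.07323 M.
Kb = Kw/Ka = 1.0e-14 / 4.5 x 10^-4 = 2.22e-11.
[OH^-] = sqrt(Kb x [NO2-]) = sqrt(2.22e-11 x 0.07323) = 1.28e-6 M.
pOH = 5.89, so pH = 14.00 - 5.89 = 8.11.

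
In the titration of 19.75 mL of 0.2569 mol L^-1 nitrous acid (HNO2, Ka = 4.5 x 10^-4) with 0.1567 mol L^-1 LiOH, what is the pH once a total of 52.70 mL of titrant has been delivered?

12.64

n(acid) = 0.2569 x 0.01975 = 0.005074 mol; n(LiOH) added = 0.1567 x 0.05270 = 0.008258 mol.
Base is in excess by 0.008258 - 0.005074 = 0.003184 mol in a total volume of 0.07245 L.
[OH^-] = 0.003184/0.07245 = 0.04395 M, so pOH = 1.36 and pH = 14.00 - 1.36 = 12.64.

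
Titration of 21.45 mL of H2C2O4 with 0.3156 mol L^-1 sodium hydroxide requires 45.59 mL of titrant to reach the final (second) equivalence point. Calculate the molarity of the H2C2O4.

n(NaOH) = 0.3156 x 0.04559 = 0.01439 mol.
At the final (second) equivalence point, 2 mol OH^- react per mol H2C2O4, so n(H2C2O4) = 0.01439 / 2 = 0.007194 mol.
[H2C2O4] = 0.007194 / 0.02145 L = 0.335 M.

0.335 M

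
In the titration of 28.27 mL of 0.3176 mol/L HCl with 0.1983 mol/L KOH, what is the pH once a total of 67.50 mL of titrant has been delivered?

n(acid) = 0.3176 x 0.02827 = 0.008979 mol; n(KOH) added = 0.1983 x 0.06750 = 0.01339 mol.
Base is in excess by 0.01339 - 0.008979 = 0.004407 mol in a total volume of 0.09577 L.
[OH^-] = 0.004407/0.09577 = 0.04601 M, so pOH = 1.34 and pH = 14.00 - 1.34 = 12.66.

12.66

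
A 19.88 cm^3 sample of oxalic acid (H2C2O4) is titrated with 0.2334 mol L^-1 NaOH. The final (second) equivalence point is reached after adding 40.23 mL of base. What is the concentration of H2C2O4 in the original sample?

n(NaOH) = 0.2334 x 0.04023 = 0.009390 mol.
At the final (second) equivalence point, 2 mol OH^- react per mol H2C2O4, so n(H2C2O4) = 0.009390 / 2 = 0.004695 mol.
[H2C2O4] = 0.004695 / 0.01988 L = 0.236 M.

0.236 M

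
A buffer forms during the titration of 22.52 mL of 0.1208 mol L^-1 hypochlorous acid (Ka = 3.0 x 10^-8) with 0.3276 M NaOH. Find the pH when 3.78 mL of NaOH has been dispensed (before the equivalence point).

7.44

Initial n(HClO) = 0.1208 x 0.02252 = 0.002720 mol.
n(NaOH) added = 0.3276 x 0.003780 = 0.001238 mol, converting that many moles of HClO to ClO-.
Remaining n(HClO) = 0.001482 mol; n(ClO-) = 0.001238 mol.
By Henderson-Hasselbalch, pH = pKa + log([A^-]/[HA]) = 7.52 + log(0.001238/0.001482) = 7.52 + (-0.08) = 7.44.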